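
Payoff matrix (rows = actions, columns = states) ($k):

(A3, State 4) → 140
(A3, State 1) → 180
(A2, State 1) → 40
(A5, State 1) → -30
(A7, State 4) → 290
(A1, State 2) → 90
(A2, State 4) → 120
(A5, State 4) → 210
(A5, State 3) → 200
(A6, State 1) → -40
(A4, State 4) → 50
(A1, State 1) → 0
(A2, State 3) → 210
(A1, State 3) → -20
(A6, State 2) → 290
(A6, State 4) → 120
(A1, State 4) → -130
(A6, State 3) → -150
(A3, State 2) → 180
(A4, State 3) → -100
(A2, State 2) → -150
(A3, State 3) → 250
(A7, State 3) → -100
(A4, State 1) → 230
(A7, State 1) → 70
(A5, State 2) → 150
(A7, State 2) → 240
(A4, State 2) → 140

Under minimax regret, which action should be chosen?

Column bests: State 1=230, State 2=290, State 3=250, State 4=290.
A1 regrets: 230, 200, 270, 420 → max 420
A2 regrets: 190, 440, 40, 170 → max 440
A3 regrets: 50, 110, 0, 150 → max 150
A4 regrets: 0, 150, 350, 240 → max 350
A5 regrets: 260, 140, 50, 80 → max 260
A6 regrets: 270, 0, 400, 170 → max 400
A7 regrets: 160, 50, 350, 0 → max 350
Smallest max regret = 150 → A3.

A3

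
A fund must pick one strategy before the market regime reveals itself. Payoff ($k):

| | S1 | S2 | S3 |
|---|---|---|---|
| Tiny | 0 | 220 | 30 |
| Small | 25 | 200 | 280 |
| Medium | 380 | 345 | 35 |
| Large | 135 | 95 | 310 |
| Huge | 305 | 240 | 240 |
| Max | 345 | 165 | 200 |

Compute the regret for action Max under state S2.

180

Best payoff under S2 is 345.
Regret = 345 − 165 = 180.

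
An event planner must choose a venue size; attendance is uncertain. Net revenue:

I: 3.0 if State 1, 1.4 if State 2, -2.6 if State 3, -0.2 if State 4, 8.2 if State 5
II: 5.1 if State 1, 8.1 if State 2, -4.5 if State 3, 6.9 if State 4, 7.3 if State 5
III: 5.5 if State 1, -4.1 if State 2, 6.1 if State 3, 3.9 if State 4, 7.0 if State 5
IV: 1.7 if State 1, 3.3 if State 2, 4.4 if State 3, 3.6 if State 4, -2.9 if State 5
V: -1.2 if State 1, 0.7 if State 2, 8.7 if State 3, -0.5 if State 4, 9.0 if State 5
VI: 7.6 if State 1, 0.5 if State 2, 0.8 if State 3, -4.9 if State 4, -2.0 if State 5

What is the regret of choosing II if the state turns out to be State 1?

Best payoff under State 1 is 7.6.
Regret = 7.6 − 5.1 = 2.5.

2.5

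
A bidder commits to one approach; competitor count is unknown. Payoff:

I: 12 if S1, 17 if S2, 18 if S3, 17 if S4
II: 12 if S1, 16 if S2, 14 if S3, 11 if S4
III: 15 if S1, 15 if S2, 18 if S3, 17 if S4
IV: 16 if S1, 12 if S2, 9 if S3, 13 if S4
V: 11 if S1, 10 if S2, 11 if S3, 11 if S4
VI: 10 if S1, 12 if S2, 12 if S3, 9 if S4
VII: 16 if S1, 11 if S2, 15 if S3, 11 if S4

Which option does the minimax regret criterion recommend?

III

Column bests: S1=16, S2=17, S3=18, S4=17.
I regrets: 4, 0, 0, 0 → max 4
II regrets: 4, 1, 4, 6 → max 6
III regrets: 1, 2, 0, 0 → max 2
IV regrets: 0, 5, 9, 4 → max 9
V regrets: 5, 7, 7, 6 → max 7
VI regrets: 6, 5, 6, 8 → max 8
VII regrets: 0, 6, 3, 6 → max 6
Smallest max regret = 2 → III.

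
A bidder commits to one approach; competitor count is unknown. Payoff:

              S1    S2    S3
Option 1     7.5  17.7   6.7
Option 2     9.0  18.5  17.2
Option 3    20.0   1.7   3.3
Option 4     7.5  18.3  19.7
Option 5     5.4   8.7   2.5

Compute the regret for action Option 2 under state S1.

Best payoff under S1 is 20.0.
Regret = 20.0 − 9.0 = 11.0.

11.0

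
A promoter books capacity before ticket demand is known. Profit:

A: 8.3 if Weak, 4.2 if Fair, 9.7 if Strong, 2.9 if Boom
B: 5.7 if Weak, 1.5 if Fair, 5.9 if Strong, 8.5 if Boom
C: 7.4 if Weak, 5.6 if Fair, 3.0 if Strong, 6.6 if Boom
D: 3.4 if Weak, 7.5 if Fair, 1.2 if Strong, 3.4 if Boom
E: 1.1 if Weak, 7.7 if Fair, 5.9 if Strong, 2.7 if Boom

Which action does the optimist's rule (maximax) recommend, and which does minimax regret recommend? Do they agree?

maximax → A; minimax regret → A (agree)

Row maxima: A=9.7, B=8.5, C=7.4, D=7.5, E=7.7
Best best-case = 9.7 → A.
Column bests: Weak=8.3, Fair=7.7, Strong=9.7, Boom=8.5.
A regrets: 0.0, 3.5, 0.0, 5.6 → max 5.6
B regrets: 2.6, 6.2, 3.8, 0.0 → max 6.2
C regrets: 0.9, 2.1, 6.7, 1.9 → max 6.7
D regrets: 4.9, 0.2, 8.5, 5.1 → max 8.5
E regrets: 7.2, 0.0, 3.8, 5.8 → max 7.2
Smallest max regret = 5.6 → A.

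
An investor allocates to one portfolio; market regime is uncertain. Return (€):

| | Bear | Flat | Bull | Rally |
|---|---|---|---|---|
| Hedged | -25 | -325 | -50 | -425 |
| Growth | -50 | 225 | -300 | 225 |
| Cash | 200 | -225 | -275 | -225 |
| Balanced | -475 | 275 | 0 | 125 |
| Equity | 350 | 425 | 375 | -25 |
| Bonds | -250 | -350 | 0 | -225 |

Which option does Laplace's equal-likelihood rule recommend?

Row averages: Hedged=-206.25, Growth=25, Cash=-131.25, Balanced=-18.75, Equity=281.25, Bonds=-206.25
Highest average = 281.25 → Equity.

Equity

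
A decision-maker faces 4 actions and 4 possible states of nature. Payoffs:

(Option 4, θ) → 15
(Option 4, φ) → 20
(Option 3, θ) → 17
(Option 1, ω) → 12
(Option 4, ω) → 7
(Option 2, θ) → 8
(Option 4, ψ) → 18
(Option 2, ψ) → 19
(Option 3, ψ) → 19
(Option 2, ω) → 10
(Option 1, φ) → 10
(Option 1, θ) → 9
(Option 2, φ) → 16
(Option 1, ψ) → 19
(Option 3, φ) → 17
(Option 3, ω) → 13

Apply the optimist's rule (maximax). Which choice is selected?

Row maxima: Option 1=19, Option 2=19, Option 3=19, Option 4=20
Best best-case = 20 → Option 4.

Option 4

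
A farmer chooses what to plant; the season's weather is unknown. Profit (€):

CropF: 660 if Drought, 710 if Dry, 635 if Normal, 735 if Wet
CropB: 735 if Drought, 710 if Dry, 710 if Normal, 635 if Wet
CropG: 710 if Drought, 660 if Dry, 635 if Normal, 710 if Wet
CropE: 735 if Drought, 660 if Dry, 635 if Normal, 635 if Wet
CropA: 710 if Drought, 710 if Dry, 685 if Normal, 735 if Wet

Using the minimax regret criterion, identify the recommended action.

CropA

Column bests: Drought=735, Dry=710, Normal=710, Wet=735.
CropF regrets: 75, 0, 75, 0 → max 75
CropB regrets: 0, 0, 0, 100 → max 100
CropG regrets: 25, 50, 75, 25 → max 75
CropE regrets: 0, 50, 75, 100 → max 100
CropA regrets: 25, 0, 25, 0 → max 25
Smallest max regret = 25 → CropA.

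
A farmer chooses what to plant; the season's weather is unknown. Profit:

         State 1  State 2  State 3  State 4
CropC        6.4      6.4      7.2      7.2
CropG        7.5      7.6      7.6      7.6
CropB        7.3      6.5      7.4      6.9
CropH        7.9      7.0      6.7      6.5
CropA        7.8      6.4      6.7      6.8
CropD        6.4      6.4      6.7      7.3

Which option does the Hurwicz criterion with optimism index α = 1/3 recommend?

CropC: 1/3·7.2 + 2/3·6.4 = 20/3
CropG: 1/3·7.6 + 2/3·7.5 = 113/15
CropB: 1/3·7.4 + 2/3·6.5 = 6.8
CropH: 1/3·7.9 + 2/3·6.5 = 209/30
CropA: 1/3·7.8 + 2/3·6.4 = 103/15
CropD: 1/3·7.3 + 2/3·6.4 = 6.7
Highest Hurwicz score = 113/15 → CropG.

CropG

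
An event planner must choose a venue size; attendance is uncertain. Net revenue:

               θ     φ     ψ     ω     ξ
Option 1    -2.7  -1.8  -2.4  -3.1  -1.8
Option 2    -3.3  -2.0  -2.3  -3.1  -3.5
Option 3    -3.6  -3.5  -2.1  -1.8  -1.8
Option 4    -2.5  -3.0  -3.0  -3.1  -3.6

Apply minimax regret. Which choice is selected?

Option 1

Column bests: θ=-2.5, φ=-1.8, ψ=-2.1, ω=-1.8, ξ=-1.8.
Option 1 regrets: 0.2, 0.0, 0.3, 1.3, 0.0 → max 1.3
Option 2 regrets: 0.8, 0.2, 0.2, 1.3, 1.7 → max 1.7
Option 3 regrets: 1.1, 1.7, 0.0, 0.0, 0.0 → max 1.7
Option 4 regrets: 0.0, 1.2, 0.9, 1.3, 1.8 → max 1.8
Smallest max regret = 1.3 → Option 1.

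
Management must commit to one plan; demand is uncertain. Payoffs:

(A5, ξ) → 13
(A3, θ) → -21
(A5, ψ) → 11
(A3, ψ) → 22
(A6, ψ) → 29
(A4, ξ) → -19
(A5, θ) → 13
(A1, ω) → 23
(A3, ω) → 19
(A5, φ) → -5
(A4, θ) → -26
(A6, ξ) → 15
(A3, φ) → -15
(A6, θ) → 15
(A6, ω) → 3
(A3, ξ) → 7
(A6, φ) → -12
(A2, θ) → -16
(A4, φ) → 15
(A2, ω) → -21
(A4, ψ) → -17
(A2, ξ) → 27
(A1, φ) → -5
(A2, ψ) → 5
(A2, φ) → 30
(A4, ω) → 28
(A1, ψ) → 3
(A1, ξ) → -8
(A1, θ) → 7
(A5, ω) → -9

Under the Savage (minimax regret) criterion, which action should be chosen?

Column bests: θ=15, φ=30, ψ=29, ω=28, ξ=27.
A1 regrets: 8, 35, 26, 5, 35 → max 35
A2 regrets: 31, 0, 24, 49, 0 → max 49
A3 regrets: 36, 45, 7, 9, 20 → max 45
A4 regrets: 41, 15, 46, 0, 46 → max 46
A5 regrets: 2, 35, 18, 37, 14 → max 37
A6 regrets: 0, 42, 0, 25, 12 → max 42
Smallest max regret = 35 → A1.

A1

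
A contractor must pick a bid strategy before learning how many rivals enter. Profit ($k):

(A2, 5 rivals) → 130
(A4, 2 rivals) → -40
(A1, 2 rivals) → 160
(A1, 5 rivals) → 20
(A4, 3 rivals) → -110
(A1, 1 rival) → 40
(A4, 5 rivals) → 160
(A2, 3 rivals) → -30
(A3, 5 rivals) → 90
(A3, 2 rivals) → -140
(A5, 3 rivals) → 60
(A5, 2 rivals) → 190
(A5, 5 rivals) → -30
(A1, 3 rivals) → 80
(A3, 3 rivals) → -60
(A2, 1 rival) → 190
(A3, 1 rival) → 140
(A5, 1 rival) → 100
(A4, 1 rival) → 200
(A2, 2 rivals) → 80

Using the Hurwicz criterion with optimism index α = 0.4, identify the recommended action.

A1: 0.4·160 + 0.6·20 = 76
A2: 0.4·190 + 0.6·(-30) = 58
A3: 0.4·140 + 0.6·(-140) = -28
A4: 0.4·200 + 0.6·(-110) = 14
A5: 0.4·190 + 0.6·(-30) = 58
Highest Hurwicz score = 76 → A1.

A1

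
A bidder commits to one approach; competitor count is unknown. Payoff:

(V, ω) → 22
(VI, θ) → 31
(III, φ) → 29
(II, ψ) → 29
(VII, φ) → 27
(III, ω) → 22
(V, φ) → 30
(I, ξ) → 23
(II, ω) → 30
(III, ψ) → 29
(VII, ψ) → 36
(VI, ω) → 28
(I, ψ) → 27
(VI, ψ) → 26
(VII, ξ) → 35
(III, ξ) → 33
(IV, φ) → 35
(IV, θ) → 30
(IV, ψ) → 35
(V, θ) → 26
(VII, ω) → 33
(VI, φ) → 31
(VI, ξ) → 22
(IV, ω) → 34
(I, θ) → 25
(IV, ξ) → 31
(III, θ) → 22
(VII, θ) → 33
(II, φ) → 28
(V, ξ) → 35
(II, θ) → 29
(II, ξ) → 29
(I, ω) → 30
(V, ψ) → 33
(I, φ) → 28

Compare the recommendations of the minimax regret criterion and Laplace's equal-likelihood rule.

minimax regret → IV; laplace → IV (agree)

Column bests: θ=33, φ=35, ψ=36, ω=34, ξ=35.
I regrets: 8, 7, 9, 4, 12 → max 12
II regrets: 4, 7, 7, 4, 6 → max 7
III regrets: 11, 6, 7, 12, 2 → max 12
IV regrets: 3, 0, 1, 0, 4 → max 4
V regrets: 7, 5, 3, 12, 0 → max 12
VI regrets: 2, 4, 10, 6, 13 → max 13
VII regrets: 0, 8, 0, 1, 0 → max 8
Smallest max regret = 4 → IV.
Row averages: I=26.6, II=29, III=27, IV=33, V=29.2, VI=27.6, VII=32.8
Highest average = 33 → IV.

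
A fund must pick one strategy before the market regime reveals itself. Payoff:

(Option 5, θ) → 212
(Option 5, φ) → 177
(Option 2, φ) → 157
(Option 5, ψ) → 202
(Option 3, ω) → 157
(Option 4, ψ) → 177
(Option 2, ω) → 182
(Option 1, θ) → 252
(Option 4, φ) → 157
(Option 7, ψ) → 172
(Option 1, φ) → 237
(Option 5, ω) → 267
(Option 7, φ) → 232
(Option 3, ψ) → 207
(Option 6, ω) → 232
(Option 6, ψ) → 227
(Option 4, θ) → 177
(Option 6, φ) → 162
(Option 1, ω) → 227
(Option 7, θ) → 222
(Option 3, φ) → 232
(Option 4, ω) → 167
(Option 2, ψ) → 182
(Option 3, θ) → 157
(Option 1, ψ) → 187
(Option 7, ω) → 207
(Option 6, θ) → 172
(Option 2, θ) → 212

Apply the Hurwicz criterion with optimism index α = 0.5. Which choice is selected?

Option 1: 0.5·252 + 0.5·187 = 219.5
Option 2: 0.5·212 + 0.5·157 = 184.5
Option 3: 0.5·232 + 0.5·157 = 194.5
Option 4: 0.5·177 + 0.5·157 = 167
Option 5: 0.5·267 + 0.5·177 = 222
Option 6: 0.5·232 + 0.5·162 = 197
Option 7: 0.5·232 + 0.5·172 = 202
Highest Hurwicz score = 222 → Option 5.

Option 5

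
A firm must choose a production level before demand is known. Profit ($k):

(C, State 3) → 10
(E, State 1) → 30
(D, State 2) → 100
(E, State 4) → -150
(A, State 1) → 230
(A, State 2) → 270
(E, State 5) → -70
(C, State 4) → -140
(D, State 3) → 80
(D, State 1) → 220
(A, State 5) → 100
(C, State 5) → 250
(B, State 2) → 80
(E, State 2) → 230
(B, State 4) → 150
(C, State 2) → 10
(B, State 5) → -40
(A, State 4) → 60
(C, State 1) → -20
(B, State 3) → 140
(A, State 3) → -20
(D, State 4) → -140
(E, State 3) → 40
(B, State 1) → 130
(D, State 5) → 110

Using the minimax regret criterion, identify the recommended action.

A

Column bests: State 1=230, State 2=270, State 3=140, State 4=150, State 5=250.
A regrets: 0, 0, 160, 90, 150 → max 160
B regrets: 100, 190, 0, 0, 290 → max 290
C regrets: 250, 260, 130, 290, 0 → max 290
D regrets: 10, 170, 60, 290, 140 → max 290
E regrets: 200, 40, 100, 300, 320 → max 320
Smallest max regret = 160 → A.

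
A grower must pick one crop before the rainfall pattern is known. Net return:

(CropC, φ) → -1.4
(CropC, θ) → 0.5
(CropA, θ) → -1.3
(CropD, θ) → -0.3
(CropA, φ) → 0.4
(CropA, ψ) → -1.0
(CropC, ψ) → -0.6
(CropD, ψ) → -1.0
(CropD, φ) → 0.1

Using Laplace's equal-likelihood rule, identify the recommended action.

Row averages: CropC=-0.5, CropD=-0.4, CropA=-19/30
Highest average = -0.4 → CropD.

CropD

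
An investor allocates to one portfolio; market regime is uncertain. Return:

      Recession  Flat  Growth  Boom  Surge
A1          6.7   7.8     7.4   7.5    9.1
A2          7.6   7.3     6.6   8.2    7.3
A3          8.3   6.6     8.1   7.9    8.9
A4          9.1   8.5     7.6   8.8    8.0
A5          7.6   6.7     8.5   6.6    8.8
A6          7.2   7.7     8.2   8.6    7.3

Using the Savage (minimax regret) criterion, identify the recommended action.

A4

Column bests: Recession=9.1, Flat=8.5, Growth=8.5, Boom=8.8, Surge=9.1.
A1 regrets: 2.4, 0.7, 1.1, 1.3, 0.0 → max 2.4
A2 regrets: 1.5, 1.2, 1.9, 0.6, 1.8 → max 1.9
A3 regrets: 0.8, 1.9, 0.4, 0.9, 0.2 → max 1.9
A4 regrets: 0.0, 0.0, 0.9, 0.0, 1.1 → max 1.1
A5 regrets: 1.5, 1.8, 0.0, 2.2, 0.3 → max 2.2
A6 regrets: 1.9, 0.8, 0.3, 0.2, 1.8 → max 1.9
Smallest max regret = 1.1 → A4.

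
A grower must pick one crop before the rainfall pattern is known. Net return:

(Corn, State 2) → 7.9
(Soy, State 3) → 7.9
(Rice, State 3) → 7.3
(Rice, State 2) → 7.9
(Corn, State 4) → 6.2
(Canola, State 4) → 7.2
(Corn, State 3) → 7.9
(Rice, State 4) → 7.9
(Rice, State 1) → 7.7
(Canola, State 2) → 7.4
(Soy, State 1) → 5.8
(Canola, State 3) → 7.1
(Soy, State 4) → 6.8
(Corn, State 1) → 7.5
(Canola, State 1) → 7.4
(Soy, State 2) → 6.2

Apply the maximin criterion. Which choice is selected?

Row minima: Soy=5.8, Rice=7.3, Corn=6.2, Canola=7.1
Best worst-case = 7.3 → Rice.

Rice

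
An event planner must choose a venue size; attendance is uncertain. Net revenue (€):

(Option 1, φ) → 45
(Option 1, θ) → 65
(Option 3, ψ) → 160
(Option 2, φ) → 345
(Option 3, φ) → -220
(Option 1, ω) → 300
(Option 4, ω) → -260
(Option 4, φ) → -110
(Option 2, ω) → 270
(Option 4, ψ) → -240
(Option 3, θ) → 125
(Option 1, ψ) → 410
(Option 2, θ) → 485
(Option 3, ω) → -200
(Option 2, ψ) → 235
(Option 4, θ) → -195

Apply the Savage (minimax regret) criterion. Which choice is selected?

Column bests: θ=485, φ=345, ψ=410, ω=300.
Option 1 regrets: 420, 300, 0, 0 → max 420
Option 2 regrets: 0, 0, 175, 30 → max 175
Option 3 regrets: 360, 565, 250, 500 → max 565
Option 4 regrets: 680, 455, 650, 560 → max 680
Smallest max regret = 175 → Option 2.

Option 2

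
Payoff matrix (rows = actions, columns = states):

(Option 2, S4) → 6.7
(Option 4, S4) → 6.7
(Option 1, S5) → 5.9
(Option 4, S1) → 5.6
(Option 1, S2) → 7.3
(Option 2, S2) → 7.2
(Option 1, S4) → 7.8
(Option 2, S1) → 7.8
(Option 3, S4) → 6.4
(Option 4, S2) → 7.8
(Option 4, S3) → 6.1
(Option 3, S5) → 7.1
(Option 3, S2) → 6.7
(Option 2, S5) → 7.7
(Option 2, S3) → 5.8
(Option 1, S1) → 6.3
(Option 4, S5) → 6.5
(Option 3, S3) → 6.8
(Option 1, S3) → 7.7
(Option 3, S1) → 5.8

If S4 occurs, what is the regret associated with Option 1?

0.0

Best payoff under S4 is 7.8.
Regret = 7.8 − 7.8 = 0.0.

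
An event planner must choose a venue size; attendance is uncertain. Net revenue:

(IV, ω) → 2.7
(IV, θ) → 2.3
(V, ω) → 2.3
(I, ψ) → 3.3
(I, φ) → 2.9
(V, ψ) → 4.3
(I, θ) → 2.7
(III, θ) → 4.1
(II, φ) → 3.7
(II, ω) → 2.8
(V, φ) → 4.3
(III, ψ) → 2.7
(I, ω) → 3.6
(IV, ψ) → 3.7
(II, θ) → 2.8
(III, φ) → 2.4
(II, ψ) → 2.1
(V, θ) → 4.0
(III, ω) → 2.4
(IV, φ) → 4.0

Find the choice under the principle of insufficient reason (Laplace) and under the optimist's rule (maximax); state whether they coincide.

Row averages: I=3.125, II=2.85, III=2.9, IV=3.175, V=3.725
Highest average = 3.725 → V.
Row maxima: I=3.6, II=3.7, III=4.1, IV=4.0, V=4.3
Best best-case = 4.3 → V.

laplace → V; maximax → V (agree)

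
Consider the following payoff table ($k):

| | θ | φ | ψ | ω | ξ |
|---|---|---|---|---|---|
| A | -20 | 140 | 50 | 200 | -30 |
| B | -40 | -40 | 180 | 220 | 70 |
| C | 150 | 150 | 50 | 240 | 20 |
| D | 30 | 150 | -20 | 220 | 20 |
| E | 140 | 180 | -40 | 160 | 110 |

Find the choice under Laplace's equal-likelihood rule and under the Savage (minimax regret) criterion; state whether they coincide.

laplace → C; minimax regret → C (agree)

Row averages: A=68, B=78, C=122, D=80, E=110
Highest average = 122 → C.
Column bests: θ=150, φ=180, ψ=180, ω=240, ξ=110.
A regrets: 170, 40, 130, 40, 140 → max 170
B regrets: 190, 220, 0, 20, 40 → max 220
C regrets: 0, 30, 130, 0, 90 → max 130
D regrets: 120, 30, 200, 20, 90 → max 200
E regrets: 10, 0, 220, 80, 0 → max 220
Smallest max regret = 130 → C.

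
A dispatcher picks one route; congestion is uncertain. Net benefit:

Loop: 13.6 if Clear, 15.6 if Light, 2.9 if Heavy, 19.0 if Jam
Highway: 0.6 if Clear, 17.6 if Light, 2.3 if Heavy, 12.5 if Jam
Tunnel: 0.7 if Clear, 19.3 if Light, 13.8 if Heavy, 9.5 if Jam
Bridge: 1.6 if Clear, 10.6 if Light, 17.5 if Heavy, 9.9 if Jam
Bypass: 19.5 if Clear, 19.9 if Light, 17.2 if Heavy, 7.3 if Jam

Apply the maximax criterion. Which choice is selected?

Bypass

Row maxima: Loop=19.0, Highway=17.6, Tunnel=19.3, Bridge=17.5, Bypass=19.9
Best best-case = 19.9 → Bypass.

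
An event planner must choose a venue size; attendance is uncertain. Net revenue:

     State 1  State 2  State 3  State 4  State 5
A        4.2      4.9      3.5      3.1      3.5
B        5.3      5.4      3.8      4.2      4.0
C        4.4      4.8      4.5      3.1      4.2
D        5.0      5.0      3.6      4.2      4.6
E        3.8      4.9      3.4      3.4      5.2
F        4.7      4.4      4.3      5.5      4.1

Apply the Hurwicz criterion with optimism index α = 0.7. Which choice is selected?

A: 0.7·4.9 + 0.3·3.1 = 4.36
B: 0.7·5.4 + 0.3·3.8 = 4.92
C: 0.7·4.8 + 0.3·3.1 = 4.29
D: 0.7·5.0 + 0.3·3.6 = 4.58
E: 0.7·5.2 + 0.3·3.4 = 4.66
F: 0.7·5.5 + 0.3·4.1 = 5.08
Highest Hurwicz score = 5.08 → F.

F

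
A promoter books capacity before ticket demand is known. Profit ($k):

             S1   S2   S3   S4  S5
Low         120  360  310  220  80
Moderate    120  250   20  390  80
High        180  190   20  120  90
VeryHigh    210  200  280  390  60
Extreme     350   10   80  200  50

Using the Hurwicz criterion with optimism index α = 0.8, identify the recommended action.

Low: 0.8·360 + 0.2·80 = 304
Moderate: 0.8·390 + 0.2·20 = 316
High: 0.8·190 + 0.2·20 = 156
VeryHigh: 0.8·390 + 0.2·60 = 324
Extreme: 0.8·350 + 0.2·10 = 282
Highest Hurwicz score = 324 → VeryHigh.

VeryHigh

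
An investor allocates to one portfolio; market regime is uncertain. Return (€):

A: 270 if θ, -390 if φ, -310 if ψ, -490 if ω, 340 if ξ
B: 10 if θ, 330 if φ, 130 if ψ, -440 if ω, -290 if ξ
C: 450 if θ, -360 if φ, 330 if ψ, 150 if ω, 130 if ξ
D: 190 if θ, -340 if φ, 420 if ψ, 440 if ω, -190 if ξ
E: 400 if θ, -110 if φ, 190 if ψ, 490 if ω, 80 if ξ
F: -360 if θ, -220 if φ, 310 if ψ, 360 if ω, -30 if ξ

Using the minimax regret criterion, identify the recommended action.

E

Column bests: θ=450, φ=330, ψ=420, ω=490, ξ=340.
A regrets: 180, 720, 730, 980, 0 → max 980
B regrets: 440, 0, 290, 930, 630 → max 930
C regrets: 0, 690, 90, 340, 210 → max 690
D regrets: 260, 670, 0, 50, 530 → max 670
E regrets: 50, 440, 230, 0, 260 → max 440
F regrets: 810, 550, 110, 130, 370 → max 810
Smallest max regret = 440 → E.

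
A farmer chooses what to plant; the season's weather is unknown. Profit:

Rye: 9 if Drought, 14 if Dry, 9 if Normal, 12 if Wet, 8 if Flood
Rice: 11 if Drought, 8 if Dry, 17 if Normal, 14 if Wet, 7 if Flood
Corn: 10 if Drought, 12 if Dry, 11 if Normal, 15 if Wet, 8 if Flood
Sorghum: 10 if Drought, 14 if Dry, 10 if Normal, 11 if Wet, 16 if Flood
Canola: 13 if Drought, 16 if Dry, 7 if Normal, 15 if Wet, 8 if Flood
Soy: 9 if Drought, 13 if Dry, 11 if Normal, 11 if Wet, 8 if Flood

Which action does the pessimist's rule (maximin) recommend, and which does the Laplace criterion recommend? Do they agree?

Row minima: Rye=8, Rice=7, Corn=8, Sorghum=10, Canola=7, Soy=8
Best worst-case = 10 → Sorghum.
Row averages: Rye=10.4, Rice=11.4, Corn=11.2, Sorghum=12.2, Canola=11.8, Soy=10.4
Highest average = 12.2 → Sorghum.

maximin → Sorghum; laplace → Sorghum (agree)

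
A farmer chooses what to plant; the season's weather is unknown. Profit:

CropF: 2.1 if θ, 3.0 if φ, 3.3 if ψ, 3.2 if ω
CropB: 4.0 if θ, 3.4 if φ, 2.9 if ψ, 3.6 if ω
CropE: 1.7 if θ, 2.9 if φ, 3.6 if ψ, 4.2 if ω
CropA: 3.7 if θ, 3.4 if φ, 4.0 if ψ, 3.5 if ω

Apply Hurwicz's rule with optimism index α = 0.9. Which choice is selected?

CropF: 0.9·3.3 + 0.1·2.1 = 3.18
CropB: 0.9·4.0 + 0.1·2.9 = 3.89
CropE: 0.9·4.2 + 0.1·1.7 = 3.95
CropA: 0.9·4.0 + 0.1·3.4 = 3.94
Highest Hurwicz score = 3.95 → CropE.

CropE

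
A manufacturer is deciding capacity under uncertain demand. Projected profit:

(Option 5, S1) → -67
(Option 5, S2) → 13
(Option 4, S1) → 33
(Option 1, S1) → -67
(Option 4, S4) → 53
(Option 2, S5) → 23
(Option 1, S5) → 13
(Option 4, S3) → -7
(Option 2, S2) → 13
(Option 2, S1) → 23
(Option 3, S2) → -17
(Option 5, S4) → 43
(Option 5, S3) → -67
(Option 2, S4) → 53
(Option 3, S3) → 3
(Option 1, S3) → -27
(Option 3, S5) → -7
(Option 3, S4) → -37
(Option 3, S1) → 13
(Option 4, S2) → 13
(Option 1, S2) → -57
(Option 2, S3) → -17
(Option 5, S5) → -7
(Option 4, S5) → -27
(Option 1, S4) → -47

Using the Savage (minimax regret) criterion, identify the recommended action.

Column bests: S1=33, S2=13, S3=3, S4=53, S5=23.
Option 1 regrets: 100, 70, 30, 100, 10 → max 100
Option 2 regrets: 10, 0, 20, 0, 0 → max 20
Option 3 regrets: 20, 30, 0, 90, 30 → max 90
Option 4 regrets: 0, 0, 10, 0, 50 → max 50
Option 5 regrets: 100, 0, 70, 10, 30 → max 100
Smallest max regret = 20 → Option 2.

Option 2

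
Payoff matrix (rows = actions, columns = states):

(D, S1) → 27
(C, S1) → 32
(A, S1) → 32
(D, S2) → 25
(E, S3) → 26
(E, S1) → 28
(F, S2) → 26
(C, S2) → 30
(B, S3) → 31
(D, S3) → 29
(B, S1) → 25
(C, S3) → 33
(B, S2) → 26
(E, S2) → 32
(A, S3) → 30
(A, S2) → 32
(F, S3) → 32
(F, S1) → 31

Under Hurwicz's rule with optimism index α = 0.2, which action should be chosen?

C

A: 0.2·32 + 0.8·30 = 30.4
B: 0.2·31 + 0.8·25 = 26.2
C: 0.2·33 + 0.8·30 = 30.6
D: 0.2·29 + 0.8·25 = 25.8
E: 0.2·32 + 0.8·26 = 27.2
F: 0.2·32 + 0.8·26 = 27.2
Highest Hurwicz score = 30.6 → C.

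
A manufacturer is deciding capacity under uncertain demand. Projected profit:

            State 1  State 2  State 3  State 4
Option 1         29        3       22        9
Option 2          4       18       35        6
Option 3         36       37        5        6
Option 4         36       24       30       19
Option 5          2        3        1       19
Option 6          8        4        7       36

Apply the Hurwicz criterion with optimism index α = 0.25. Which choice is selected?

Option 1: 0.25·29 + 0.75·3 = 9.5
Option 2: 0.25·35 + 0.75·4 = 11.75
Option 3: 0.25·37 + 0.75·5 = 13
Option 4: 0.25·36 + 0.75·19 = 23.25
Option 5: 0.25·19 + 0.75·1 = 5.5
Option 6: 0.25·36 + 0.75·4 = 12
Highest Hurwicz score = 23.25 → Option 4.

Option 4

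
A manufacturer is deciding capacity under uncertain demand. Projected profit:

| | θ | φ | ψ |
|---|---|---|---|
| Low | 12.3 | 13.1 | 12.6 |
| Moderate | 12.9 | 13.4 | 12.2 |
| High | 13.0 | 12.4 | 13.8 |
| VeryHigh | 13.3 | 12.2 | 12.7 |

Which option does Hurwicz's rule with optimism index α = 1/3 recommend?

High

Low: 1/3·13.1 + 2/3·12.3 = 377/30
Moderate: 1/3·13.4 + 2/3·12.2 = 12.6
High: 1/3·13.8 + 2/3·12.4 = 193/15
VeryHigh: 1/3·13.3 + 2/3·12.2 = 377/30
Highest Hurwicz score = 193/15 → High.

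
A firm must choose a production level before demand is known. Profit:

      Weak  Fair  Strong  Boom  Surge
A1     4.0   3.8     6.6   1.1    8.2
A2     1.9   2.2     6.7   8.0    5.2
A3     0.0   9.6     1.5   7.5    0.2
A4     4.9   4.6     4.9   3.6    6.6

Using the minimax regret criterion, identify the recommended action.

Column bests: Weak=4.9, Fair=9.6, Strong=6.7, Boom=8.0, Surge=8.2.
A1 regrets: 0.9, 5.8, 0.1, 6.9, 0.0 → max 6.9
A2 regrets: 3.0, 7.4, 0.0, 0.0, 3.0 → max 7.4
A3 regrets: 4.9, 0.0, 5.2, 0.5, 8.0 → max 8.0
A4 regrets: 0.0, 5.0, 1.8, 4.4, 1.6 → max 5.0
Smallest max regret = 5.0 → A4.

A4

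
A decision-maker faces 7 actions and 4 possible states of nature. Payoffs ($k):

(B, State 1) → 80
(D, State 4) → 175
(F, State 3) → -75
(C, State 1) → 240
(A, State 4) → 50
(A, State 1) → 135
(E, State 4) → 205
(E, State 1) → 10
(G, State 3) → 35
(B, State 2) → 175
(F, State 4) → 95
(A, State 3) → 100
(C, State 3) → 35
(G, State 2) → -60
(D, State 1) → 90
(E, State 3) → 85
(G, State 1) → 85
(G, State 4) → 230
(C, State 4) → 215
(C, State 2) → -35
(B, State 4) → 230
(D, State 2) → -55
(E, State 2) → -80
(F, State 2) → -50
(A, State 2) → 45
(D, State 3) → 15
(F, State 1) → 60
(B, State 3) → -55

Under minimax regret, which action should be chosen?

Column bests: State 1=240, State 2=175, State 3=100, State 4=230.
A regrets: 105, 130, 0, 180 → max 180
B regrets: 160, 0, 155, 0 → max 160
C regrets: 0, 210, 65, 15 → max 210
D regrets: 150, 230, 85, 55 → max 230
E regrets: 230, 255, 15, 25 → max 255
F regrets: 180, 225, 175, 135 → max 225
G regrets: 155, 235, 65, 0 → max 235
Smallest max regret = 160 → B.

B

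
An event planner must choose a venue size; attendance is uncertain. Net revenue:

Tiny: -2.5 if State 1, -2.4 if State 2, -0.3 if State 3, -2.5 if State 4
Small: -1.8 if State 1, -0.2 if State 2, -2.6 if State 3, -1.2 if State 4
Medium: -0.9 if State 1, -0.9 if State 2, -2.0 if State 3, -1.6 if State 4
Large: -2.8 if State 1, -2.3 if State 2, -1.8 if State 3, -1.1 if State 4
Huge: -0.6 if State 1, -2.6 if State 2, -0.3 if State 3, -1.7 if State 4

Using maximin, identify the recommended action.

Row minima: Tiny=-2.5, Small=-2.6, Medium=-2.0, Large=-2.8, Huge=-2.6
Best worst-case = -2.0 → Medium.

Medium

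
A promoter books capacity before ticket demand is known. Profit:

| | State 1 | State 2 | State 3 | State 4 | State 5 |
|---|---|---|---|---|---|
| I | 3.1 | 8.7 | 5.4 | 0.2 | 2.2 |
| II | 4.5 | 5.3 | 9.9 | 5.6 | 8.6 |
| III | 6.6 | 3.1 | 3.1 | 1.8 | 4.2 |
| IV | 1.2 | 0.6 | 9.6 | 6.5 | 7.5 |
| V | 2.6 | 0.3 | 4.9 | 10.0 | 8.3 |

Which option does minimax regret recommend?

Column bests: State 1=6.6, State 2=8.7, State 3=9.9, State 4=10.0, State 5=8.6.
I regrets: 3.5, 0.0, 4.5, 9.8, 6.4 → max 9.8
II regrets: 2.1, 3.4, 0.0, 4.4, 0.0 → max 4.4
III regrets: 0.0, 5.6, 6.8, 8.2, 4.4 → max 8.2
IV regrets: 5.4, 8.1, 0.3, 3.5, 1.1 → max 8.1
V regrets: 4.0, 8.4, 5.0, 0.0, 0.3 → max 8.4
Smallest max regret = 4.4 → II.

II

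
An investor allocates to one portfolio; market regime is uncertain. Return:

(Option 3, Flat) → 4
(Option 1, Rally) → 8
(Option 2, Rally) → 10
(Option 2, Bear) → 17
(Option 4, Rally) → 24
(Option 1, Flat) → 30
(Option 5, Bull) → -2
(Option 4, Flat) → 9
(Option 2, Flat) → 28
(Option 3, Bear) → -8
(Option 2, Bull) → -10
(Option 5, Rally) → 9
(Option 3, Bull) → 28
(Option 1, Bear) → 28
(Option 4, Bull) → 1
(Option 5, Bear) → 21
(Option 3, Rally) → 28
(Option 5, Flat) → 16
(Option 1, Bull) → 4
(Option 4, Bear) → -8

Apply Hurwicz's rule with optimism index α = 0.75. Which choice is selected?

Option 1: 0.75·30 + 0.25·4 = 23.5
Option 2: 0.75·28 + 0.25·(-10) = 18.5
Option 3: 0.75·28 + 0.25·(-8) = 19
Option 4: 0.75·24 + 0.25·(-8) = 16
Option 5: 0.75·21 + 0.25·(-2) = 15.25
Highest Hurwicz score = 23.5 → Option 1.

Option 1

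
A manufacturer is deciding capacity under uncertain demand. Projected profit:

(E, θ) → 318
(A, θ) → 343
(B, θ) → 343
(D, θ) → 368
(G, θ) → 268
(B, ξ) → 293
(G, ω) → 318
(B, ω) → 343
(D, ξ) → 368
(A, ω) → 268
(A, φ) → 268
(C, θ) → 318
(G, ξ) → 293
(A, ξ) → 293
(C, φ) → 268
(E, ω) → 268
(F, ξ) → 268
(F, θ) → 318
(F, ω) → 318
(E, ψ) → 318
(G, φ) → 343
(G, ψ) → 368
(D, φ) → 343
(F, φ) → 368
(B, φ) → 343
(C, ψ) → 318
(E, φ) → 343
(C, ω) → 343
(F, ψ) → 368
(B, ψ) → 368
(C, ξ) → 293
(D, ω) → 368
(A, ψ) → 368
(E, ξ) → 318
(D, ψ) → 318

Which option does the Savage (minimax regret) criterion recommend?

Column bests: θ=368, φ=368, ψ=368, ω=368, ξ=368.
A regrets: 25, 100, 0, 100, 75 → max 100
B regrets: 25, 25, 0, 25, 75 → max 75
C regrets: 50, 100, 50, 25, 75 → max 100
D regrets: 0, 25, 50, 0, 0 → max 50
E regrets: 50, 25, 50, 100, 50 → max 100
F regrets: 50, 0, 0, 50, 100 → max 100
G regrets: 100, 25, 0, 50, 75 → max 100
Smallest max regret = 50 → D.

D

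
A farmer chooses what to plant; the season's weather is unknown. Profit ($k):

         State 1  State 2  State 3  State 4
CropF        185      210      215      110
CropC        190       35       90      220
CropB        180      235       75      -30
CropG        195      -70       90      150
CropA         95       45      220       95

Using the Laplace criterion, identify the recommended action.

Row averages: CropF=180, CropC=133.75, CropB=115, CropG=91.25, CropA=113.75
Highest average = 180 → CropF.

CropF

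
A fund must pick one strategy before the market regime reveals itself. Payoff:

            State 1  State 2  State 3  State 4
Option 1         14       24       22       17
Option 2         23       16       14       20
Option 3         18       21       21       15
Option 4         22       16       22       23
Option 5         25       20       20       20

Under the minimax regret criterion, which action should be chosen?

Option 5

Column bests: State 1=25, State 2=24, State 3=22, State 4=23.
Option 1 regrets: 11, 0, 0, 6 → max 11
Option 2 regrets: 2, 8, 8, 3 → max 8
Option 3 regrets: 7, 3, 1, 8 → max 8
Option 4 regrets: 3, 8, 0, 0 → max 8
Option 5 regrets: 0, 4, 2, 3 → max 4
Smallest max regret = 4 → Option 5.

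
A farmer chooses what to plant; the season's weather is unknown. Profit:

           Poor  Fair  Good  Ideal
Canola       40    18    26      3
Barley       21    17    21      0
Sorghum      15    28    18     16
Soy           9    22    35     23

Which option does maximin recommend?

Row minima: Canola=3, Barley=0, Sorghum=15, Soy=9
Best worst-case = 15 → Sorghum.

Sorghum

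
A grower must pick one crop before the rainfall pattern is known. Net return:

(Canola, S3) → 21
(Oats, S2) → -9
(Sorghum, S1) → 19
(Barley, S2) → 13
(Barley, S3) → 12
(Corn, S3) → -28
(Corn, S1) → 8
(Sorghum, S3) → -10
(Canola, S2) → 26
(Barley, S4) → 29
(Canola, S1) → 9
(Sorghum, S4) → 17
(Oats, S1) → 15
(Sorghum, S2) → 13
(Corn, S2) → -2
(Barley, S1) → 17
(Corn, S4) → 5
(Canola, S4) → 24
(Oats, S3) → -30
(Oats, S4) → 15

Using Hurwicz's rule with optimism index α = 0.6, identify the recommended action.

Barley

Barley: 0.6·29 + 0.4·12 = 22.2
Sorghum: 0.6·19 + 0.4·(-10) = 7.4
Canola: 0.6·26 + 0.4·9 = 19.2
Corn: 0.6·8 + 0.4·(-28) = -6.4
Oats: 0.6·15 + 0.4·(-30) = -3
Highest Hurwicz score = 22.2 → Barley.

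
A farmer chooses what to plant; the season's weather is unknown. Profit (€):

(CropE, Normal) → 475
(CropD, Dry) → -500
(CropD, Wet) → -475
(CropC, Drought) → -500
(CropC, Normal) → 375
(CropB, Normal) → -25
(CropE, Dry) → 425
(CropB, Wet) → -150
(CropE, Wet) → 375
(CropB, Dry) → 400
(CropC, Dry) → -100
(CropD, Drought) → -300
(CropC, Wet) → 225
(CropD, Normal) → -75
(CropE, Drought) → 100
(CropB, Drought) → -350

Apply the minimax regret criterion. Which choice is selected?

CropE

Column bests: Drought=100, Dry=425, Normal=475, Wet=375.
CropB regrets: 450, 25, 500, 525 → max 525
CropD regrets: 400, 925, 550, 850 → max 925
CropC regrets: 600, 525, 100, 150 → max 600
CropE regrets: 0, 0, 0, 0 → max 0
Smallest max regret = 0 → CropE.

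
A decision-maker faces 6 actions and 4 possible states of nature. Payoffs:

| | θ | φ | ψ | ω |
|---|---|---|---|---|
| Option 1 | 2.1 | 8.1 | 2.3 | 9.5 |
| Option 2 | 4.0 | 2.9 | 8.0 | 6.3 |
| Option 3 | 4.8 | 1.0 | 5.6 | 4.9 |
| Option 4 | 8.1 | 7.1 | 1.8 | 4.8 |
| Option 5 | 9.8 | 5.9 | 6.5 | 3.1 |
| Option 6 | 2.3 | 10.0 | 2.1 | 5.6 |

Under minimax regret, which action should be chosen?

Option 4

Column bests: θ=9.8, φ=10.0, ψ=8.0, ω=9.5.
Option 1 regrets: 7.7, 1.9, 5.7, 0.0 → max 7.7
Option 2 regrets: 5.8, 7.1, 0.0, 3.2 → max 7.1
Option 3 regrets: 5.0, 9.0, 2.4, 4.6 → max 9.0
Option 4 regrets: 1.7, 2.9, 6.2, 4.7 → max 6.2
Option 5 regrets: 0.0, 4.1, 1.5, 6.4 → max 6.4
Option 6 regrets: 7.5, 0.0, 5.9, 3.9 → max 7.5
Smallest max regret = 6.2 → Option 4.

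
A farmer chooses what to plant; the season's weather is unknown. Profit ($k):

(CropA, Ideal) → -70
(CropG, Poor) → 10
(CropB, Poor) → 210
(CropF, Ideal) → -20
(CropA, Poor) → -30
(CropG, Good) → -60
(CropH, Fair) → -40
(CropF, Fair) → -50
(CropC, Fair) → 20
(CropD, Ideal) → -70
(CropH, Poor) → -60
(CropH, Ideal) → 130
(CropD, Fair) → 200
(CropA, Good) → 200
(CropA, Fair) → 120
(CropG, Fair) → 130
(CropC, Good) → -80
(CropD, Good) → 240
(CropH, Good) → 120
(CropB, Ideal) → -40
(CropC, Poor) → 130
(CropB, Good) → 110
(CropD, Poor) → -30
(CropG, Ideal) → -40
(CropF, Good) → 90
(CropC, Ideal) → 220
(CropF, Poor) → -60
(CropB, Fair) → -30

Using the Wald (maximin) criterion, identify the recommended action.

CropB

Row minima: CropH=-60, CropC=-80, CropD=-70, CropG=-60, CropF=-60, CropB=-40, CropA=-70
Best worst-case = -40 → CropB.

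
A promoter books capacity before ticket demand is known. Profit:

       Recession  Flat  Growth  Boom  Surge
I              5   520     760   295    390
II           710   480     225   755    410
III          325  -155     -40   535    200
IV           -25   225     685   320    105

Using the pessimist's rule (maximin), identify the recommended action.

II

Row minima: I=5, II=225, III=-155, IV=-25
Best worst-case = 225 → II.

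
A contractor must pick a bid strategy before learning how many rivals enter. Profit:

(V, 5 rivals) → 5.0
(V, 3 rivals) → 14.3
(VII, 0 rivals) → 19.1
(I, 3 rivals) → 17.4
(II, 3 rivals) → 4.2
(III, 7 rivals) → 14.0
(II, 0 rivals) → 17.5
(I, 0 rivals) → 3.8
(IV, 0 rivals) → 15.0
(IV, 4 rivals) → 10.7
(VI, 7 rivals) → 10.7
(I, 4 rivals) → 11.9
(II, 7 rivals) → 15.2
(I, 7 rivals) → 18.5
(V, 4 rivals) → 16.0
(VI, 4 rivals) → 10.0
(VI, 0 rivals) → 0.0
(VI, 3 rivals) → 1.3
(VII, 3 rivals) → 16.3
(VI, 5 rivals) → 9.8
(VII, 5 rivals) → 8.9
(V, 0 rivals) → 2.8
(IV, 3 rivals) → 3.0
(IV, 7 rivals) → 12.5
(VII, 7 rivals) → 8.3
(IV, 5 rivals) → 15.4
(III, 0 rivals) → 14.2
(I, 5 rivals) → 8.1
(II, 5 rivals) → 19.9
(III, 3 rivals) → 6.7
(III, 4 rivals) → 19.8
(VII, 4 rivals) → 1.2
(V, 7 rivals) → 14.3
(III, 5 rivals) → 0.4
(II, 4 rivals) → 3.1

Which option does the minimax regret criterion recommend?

Column bests: 0 rivals=19.1, 3 rivals=17.4, 4 rivals=19.8, 5 rivals=19.9, 7 rivals=18.5.
I regrets: 15.3, 0.0, 7.9, 11.8, 0.0 → max 15.3
II regrets: 1.6, 13.2, 16.7, 0.0, 3.3 → max 16.7
III regrets: 4.9, 10.7, 0.0, 19.5, 4.5 → max 19.5
IV regrets: 4.1, 14.4, 9.1, 4.5, 6.0 → max 14.4
V regrets: 16.3, 3.1, 3.8, 14.9, 4.2 → max 16.3
VI regrets: 19.1, 16.1, 9.8, 10.1, 7.8 → max 19.1
VII regrets: 0.0, 1.1, 18.6, 11.0, 10.2 → max 18.6
Smallest max regret = 14.4 → IV.

IV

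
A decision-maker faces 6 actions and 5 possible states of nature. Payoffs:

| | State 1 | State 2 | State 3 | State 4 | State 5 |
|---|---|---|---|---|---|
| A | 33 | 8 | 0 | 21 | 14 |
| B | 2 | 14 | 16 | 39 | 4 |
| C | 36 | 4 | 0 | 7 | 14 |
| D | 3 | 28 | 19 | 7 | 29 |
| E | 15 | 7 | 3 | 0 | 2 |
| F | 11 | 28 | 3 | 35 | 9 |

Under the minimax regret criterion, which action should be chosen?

A

Column bests: State 1=36, State 2=28, State 3=19, State 4=39, State 5=29.
A regrets: 3, 20, 19, 18, 15 → max 20
B regrets: 34, 14, 3, 0, 25 → max 34
C regrets: 0, 24, 19, 32, 15 → max 32
D regrets: 33, 0, 0, 32, 0 → max 33
E regrets: 21, 21, 16, 39, 27 → max 39
F regrets: 25, 0, 16, 4, 20 → max 25
Smallest max regret = 20 → A.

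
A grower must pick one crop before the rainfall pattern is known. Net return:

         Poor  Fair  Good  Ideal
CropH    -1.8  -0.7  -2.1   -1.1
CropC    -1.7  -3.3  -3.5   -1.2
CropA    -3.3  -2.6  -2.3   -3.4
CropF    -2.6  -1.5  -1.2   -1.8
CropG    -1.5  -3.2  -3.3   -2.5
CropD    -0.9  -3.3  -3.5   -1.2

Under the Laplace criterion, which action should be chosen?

CropH

Row averages: CropH=-1.425, CropC=-2.425, CropA=-2.9, CropF=-1.775, CropG=-2.625, CropD=-2.225
Highest average = -1.425 → CropH.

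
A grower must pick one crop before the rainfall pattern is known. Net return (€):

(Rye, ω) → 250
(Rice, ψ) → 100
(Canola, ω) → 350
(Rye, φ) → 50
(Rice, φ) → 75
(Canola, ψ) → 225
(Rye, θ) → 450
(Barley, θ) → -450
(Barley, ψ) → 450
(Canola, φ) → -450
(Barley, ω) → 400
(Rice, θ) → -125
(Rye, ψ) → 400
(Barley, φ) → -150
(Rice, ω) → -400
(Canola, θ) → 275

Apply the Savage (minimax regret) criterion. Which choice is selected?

Column bests: θ=450, φ=75, ψ=450, ω=400.
Barley regrets: 900, 225, 0, 0 → max 900
Rye regrets: 0, 25, 50, 150 → max 150
Canola regrets: 175, 525, 225, 50 → max 525
Rice regrets: 575, 0, 350, 800 → max 800
Smallest max regret = 150 → Rye.

Rye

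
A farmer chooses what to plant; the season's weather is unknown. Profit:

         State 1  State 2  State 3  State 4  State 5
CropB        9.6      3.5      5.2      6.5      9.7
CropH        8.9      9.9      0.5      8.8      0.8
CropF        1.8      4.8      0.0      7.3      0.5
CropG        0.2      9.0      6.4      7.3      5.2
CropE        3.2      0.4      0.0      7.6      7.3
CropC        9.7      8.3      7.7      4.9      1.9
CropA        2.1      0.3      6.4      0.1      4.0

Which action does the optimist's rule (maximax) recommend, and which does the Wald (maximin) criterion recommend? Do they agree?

Row maxima: CropB=9.7, CropH=9.9, CropF=7.3, CropG=9.0, CropE=7.6, CropC=9.7, CropA=6.4
Best best-case = 9.9 → CropH.
Row minima: CropB=3.5, CropH=0.5, CropF=0.0, CropG=0.2, CropE=0.0, CropC=1.9, CropA=0.1
Best worst-case = 3.5 → CropB.

maximax → CropH; maximin → CropB (disagree)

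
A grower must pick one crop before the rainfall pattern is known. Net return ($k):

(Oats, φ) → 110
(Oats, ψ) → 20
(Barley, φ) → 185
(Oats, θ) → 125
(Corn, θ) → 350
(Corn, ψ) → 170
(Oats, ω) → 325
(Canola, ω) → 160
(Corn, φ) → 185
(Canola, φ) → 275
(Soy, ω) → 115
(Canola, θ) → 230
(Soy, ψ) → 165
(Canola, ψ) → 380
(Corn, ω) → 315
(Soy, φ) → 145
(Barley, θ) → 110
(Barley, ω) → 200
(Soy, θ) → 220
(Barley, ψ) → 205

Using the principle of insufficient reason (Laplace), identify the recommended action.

Canola

Row averages: Oats=145, Soy=161.25, Corn=255, Barley=175, Canola=261.25
Highest average = 261.25 → Canola.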